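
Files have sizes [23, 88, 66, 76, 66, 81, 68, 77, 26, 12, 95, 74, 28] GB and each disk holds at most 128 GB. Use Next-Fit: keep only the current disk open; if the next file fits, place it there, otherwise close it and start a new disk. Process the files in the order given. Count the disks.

9 disks

Put 23 GB in disk 1; 105 GB remain.
Put 88 GB in disk 1; 17 GB remain.
Put 66 GB in disk 2; 62 GB remain.
Put 76 GB in disk 3; 52 GB remain.
Put 66 GB in disk 4; 62 GB remain.
Put 81 GB in disk 5; 47 GB remain.
Put 68 GB in disk 6; 60 GB remain.
Put 77 GB in disk 7; 51 GB remain.
Put 26 GB in disk 7; 25 GB remain.
Put 12 GB in disk 7; 13 GB remain.
Put 95 GB in disk 8; 33 GB remain.
Put 74 GB in disk 9; 54 GB remain.
Put 28 GB in disk 9; 26 GB remain.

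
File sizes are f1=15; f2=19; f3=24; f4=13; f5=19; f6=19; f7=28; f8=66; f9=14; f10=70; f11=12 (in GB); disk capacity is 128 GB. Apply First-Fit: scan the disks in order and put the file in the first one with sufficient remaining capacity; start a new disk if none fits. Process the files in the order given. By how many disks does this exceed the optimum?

First-Fit: [15,19,24,13,19,19,14] [28,66,12] [70] → 3 disks.
Total size 299 GB; any packing needs at least ⌈299/128⌉ = 3 disks.
So 3 is already optimal.

0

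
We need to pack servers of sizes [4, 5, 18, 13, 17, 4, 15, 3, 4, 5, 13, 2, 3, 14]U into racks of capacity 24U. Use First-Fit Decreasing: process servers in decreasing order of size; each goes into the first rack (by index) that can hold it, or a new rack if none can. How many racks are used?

6

Sorted descending: 18, 17, 15, 14, 13, 13, 5, 5, 4, 4, 4, 3, 3, 2.
rack 1: place 18U, 6U left
rack 2: place 17U, 7U left
rack 3: place 15U, 9U left
rack 4: place 14U, 10U left
rack 5: place 13U, 11U left
rack 6: place 13U, 11U left
rack 1: place 5U, 1U left
rack 2: place 5U, 2U left
rack 3: place 4U, 5U left
rack 3: place 4U, 1U left
rack 4: place 4U, 6U left
rack 4: place 3U, 3U left
rack 4: place 3U, 0U left
rack 2: place 2U, 0U left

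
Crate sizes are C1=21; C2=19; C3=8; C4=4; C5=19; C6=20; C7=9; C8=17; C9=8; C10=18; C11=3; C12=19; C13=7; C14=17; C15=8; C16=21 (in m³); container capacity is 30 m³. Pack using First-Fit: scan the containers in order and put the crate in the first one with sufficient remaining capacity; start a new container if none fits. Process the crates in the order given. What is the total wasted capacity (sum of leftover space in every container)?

C1 (21 m³) → container 1 (remaining 9 m³)
C2 (19 m³) → container 2 (remaining 11 m³)
C3 (8 m³) → container 1 (remaining 1 m³)
C4 (4 m³) → container 2 (remaining 7 m³)
C5 (19 m³) → container 3 (remaining 11 m³)
C6 (20 m³) → container 4 (remaining 10 m³)
C7 (9 m³) → container 3 (remaining 2 m³)
C8 (17 m³) → container 5 (remaining 13 m³)
C9 (8 m³) → container 4 (remaining 2 m³)
C10 (18 m³) → container 6 (remaining 12 m³)
C11 (3 m³) → container 2 (remaining 4 m³)
C12 (19 m³) → container 7 (remaining 11 m³)
C13 (7 m³) → container 5 (remaining 6 m³)
C14 (17 m³) → container 8 (remaining 13 m³)
C15 (8 m³) → container 6 (remaining 4 m³)
C16 (21 m³) → container 9 (remaining 9 m³)
9 containers × 30 m³ = 270 m³; used 218 m³; unused 52 m³.

52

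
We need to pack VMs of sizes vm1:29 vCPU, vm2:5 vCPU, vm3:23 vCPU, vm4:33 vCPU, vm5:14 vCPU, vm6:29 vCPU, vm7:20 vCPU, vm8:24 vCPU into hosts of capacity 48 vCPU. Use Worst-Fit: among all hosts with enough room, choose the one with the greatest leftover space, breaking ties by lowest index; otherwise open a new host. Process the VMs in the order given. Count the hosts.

Put vm1 (29 vCPU) in host 1; 19 vCPU remain.
Put vm2 (5 vCPU) in host 1; 14 vCPU remain.
Put vm3 (23 vCPU) in host 2; 25 vCPU remain.
Put vm4 (33 vCPU) in host 3; 15 vCPU remain.
Put vm5 (14 vCPU) in host 2; 11 vCPU remain.
Put vm6 (29 vCPU) in host 4; 19 vCPU remain.
Put vm7 (20 vCPU) in host 5; 28 vCPU remain.
Put vm8 (24 vCPU) in host 5; 4 vCPU remain.
Final hosts: [29,5] [23,14] [33] [29] [20,24].

5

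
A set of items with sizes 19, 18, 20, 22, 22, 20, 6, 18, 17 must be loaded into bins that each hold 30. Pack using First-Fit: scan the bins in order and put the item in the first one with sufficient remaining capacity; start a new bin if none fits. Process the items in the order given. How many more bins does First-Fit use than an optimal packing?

First-Fit: [19,6] [18] [20] [22] [22] [20] [18] [17] → 8 bins.
8 items exceed 15 (half the capacity), and no two of those can share a bin, so at least 8 bins are needed.
So 8 is already optimal.

0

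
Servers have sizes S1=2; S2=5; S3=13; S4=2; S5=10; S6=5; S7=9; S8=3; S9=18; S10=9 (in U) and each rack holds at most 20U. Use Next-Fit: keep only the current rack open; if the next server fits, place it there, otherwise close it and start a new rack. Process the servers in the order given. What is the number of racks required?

S1 (2U) → rack 1 (remaining 18U)
S2 (5U) → rack 1 (remaining 13U)
S3 (13U) → rack 1 (remaining 0U)
S4 (2U) → rack 2 (remaining 18U)
S5 (10U) → rack 2 (remaining 8U)
S6 (5U) → rack 2 (remaining 3U)
S7 (9U) → rack 3 (remaining 11U)
S8 (3U) → rack 3 (remaining 8U)
S9 (18U) → rack 4 (remaining 2U)
S10 (9U) → rack 5 (remaining 11U)
Final racks: [2,5,13] [2,10,5] [9,3] [18] [9].

5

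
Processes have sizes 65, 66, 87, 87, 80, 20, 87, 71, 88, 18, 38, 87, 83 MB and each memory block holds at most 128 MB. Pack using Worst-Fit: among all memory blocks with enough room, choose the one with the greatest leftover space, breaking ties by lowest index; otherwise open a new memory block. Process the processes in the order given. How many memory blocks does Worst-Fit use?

65 MB → memory block 1 (remaining 63 MB)
66 MB → memory block 2 (remaining 62 MB)
87 MB → memory block 3 (remaining 41 MB)
87 MB → memory block 4 (remaining 41 MB)
80 MB → memory block 5 (remaining 48 MB)
20 MB → memory block 1 (remaining 43 MB)
87 MB → memory block 6 (remaining 41 MB)
71 MB → memory block 7 (remaining 57 MB)
88 MB → memory block 8 (remaining 40 MB)
18 MB → memory block 2 (remaining 44 MB)
38 MB → memory block 7 (remaining 19 MB)
87 MB → memory block 9 (remaining 41 MB)
83 MB → memory block 10 (remaining 45 MB)
Final memory blocks: [65,20] [66,18] [87] [87] [80] [87] [71,38] [88] [87] [83].

10 memory blocks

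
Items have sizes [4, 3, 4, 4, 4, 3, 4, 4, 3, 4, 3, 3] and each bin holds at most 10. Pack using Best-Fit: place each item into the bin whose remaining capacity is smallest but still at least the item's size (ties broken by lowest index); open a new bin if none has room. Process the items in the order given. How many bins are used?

5

4 → bin 1 (remaining 6)
3 → bin 1 (remaining 3)
4 → bin 2 (remaining 6)
4 → bin 2 (remaining 2)
4 → bin 3 (remaining 6)
3 → bin 1 (remaining 0)
4 → bin 3 (remaining 2)
4 → bin 4 (remaining 6)
3 → bin 4 (remaining 3)
4 → bin 5 (remaining 6)
3 → bin 4 (remaining 0)
3 → bin 5 (remaining 3)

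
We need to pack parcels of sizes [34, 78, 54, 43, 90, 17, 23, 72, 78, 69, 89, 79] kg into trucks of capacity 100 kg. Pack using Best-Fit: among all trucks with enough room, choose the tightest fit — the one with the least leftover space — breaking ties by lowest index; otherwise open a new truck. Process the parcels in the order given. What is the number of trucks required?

34 kg → truck 1 (remaining 66 kg)
78 kg → truck 2 (remaining 22 kg)
54 kg → truck 1 (remaining 12 kg)
43 kg → truck 3 (remaining 57 kg)
90 kg → truck 4 (remaining 10 kg)
17 kg → truck 2 (remaining 5 kg)
23 kg → truck 3 (remaining 34 kg)
72 kg → truck 5 (remaining 28 kg)
78 kg → truck 6 (remaining 22 kg)
69 kg → truck 7 (remaining 31 kg)
89 kg → truck 8 (remaining 11 kg)
79 kg → truck 9 (remaining 21 kg)

9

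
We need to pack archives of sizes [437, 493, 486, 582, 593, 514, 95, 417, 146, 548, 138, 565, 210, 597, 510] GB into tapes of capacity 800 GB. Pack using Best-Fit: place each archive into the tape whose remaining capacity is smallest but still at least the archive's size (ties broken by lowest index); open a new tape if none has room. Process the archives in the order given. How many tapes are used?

11

tape 1: place 437 GB, 363 GB left
tape 2: place 493 GB, 307 GB left
tape 3: place 486 GB, 314 GB left
tape 4: place 582 GB, 218 GB left
tape 5: place 593 GB, 207 GB left
tape 6: place 514 GB, 286 GB left
tape 5: place 95 GB, 112 GB left
tape 7: place 417 GB, 383 GB left
tape 4: place 146 GB, 72 GB left
tape 8: place 548 GB, 252 GB left
tape 8: place 138 GB, 114 GB left
tape 9: place 565 GB, 235 GB left
tape 9: place 210 GB, 25 GB left
tape 10: place 597 GB, 203 GB left
tape 11: place 510 GB, 290 GB left
Final tapes: [437] [493] [486] [582,146] [593,95] [514] [417] [548,138] [565,210] [597] [510].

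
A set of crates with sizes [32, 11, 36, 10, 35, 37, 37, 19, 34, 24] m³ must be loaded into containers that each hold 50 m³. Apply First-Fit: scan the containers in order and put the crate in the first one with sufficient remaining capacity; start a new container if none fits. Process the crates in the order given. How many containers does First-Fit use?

7

Put 32 m³ in container 1; 18 m³ remain.
Put 11 m³ in container 1; 7 m³ remain.
Put 36 m³ in container 2; 14 m³ remain.
Put 10 m³ in container 2; 4 m³ remain.
Put 35 m³ in container 3; 15 m³ remain.
Put 37 m³ in container 4; 13 m³ remain.
Put 37 m³ in container 5; 13 m³ remain.
Put 19 m³ in container 6; 31 m³ remain.
Put 34 m³ in container 7; 16 m³ remain.
Put 24 m³ in container 6; 7 m³ remain.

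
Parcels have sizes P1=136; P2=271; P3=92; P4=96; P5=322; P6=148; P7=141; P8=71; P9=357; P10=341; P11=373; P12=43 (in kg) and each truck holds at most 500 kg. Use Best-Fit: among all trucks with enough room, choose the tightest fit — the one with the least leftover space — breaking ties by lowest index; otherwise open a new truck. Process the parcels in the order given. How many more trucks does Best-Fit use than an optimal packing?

1

Best-Fit: [136,271,92] [96,322,71] [148,141] [357] [341] [373,43] → 6 trucks.
Total size 2391 kg; any packing needs at least ⌈2391/500⌉ = 5 trucks.
An optimal packing achieves that bound: [373,96] [357,141] [341,148] [322,136] [271,92,71,43] → 5 trucks.
Excess: 6 − 5 = 1.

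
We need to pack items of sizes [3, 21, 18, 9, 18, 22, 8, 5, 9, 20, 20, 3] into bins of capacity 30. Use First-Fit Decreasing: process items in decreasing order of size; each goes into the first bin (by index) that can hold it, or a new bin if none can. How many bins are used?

6

Sorted descending: 22, 21, 20, 20, 18, 18, 9, 9, 8, 5, 3, 3.
bin 1: place 22, 8 left
bin 2: place 21, 9 left
bin 3: place 20, 10 left
bin 4: place 20, 10 left
bin 5: place 18, 12 left
bin 6: place 18, 12 left
bin 2: place 9, 0 left
bin 3: place 9, 1 left
bin 1: place 8, 0 left
bin 4: place 5, 5 left
bin 4: place 3, 2 left
bin 5: place 3, 9 left
Final bins: [22,8] [21,9] [20,9] [20,5,3] [18,3] [18].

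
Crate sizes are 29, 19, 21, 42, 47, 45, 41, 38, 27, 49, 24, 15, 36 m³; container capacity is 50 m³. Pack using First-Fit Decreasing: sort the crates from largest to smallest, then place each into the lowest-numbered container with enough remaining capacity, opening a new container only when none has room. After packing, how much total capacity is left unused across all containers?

Sorted descending: 49, 47, 45, 42, 41, 38, 36, 29, 27, 24, 21, 19, 15.
container 1: place 49 m³, 1 m³ left
container 2: place 47 m³, 3 m³ left
container 3: place 45 m³, 5 m³ left
container 4: place 42 m³, 8 m³ left
container 5: place 41 m³, 9 m³ left
container 6: place 38 m³, 12 m³ left
container 7: place 36 m³, 14 m³ left
container 8: place 29 m³, 21 m³ left
container 9: place 27 m³, 23 m³ left
container 10: place 24 m³, 26 m³ left
container 8: place 21 m³, 0 m³ left
container 9: place 19 m³, 4 m³ left
container 10: place 15 m³, 11 m³ left
10 containers × 50 m³ = 500 m³; used 433 m³; unused 67 m³.

67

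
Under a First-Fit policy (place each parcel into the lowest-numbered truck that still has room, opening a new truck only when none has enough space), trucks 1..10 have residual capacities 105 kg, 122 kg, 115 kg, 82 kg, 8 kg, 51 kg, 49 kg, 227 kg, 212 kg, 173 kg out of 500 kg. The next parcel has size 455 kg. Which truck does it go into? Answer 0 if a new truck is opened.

No truck has ≥ 455 kg free, so a new truck is opened.

0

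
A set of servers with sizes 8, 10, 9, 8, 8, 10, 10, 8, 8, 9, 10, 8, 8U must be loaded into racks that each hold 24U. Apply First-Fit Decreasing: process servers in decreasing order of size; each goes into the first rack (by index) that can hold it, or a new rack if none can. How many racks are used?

Sorted descending: 10, 10, 10, 10, 9, 9, 8, 8, 8, 8, 8, 8, 8.
10U → rack 1 (remaining 14U)
10U → rack 1 (remaining 4U)
10U → rack 2 (remaining 14U)
10U → rack 2 (remaining 4U)
9U → rack 3 (remaining 15U)
9U → rack 3 (remaining 6U)
8U → rack 4 (remaining 16U)
8U → rack 4 (remaining 8U)
8U → rack 4 (remaining 0U)
8U → rack 5 (remaining 16U)
8U → rack 5 (remaining 8U)
8U → rack 5 (remaining 0U)
8U → rack 6 (remaining 16U)
Final racks: [10,10] [10,10] [9,9] [8,8,8] [8,8,8] [8].

6 racks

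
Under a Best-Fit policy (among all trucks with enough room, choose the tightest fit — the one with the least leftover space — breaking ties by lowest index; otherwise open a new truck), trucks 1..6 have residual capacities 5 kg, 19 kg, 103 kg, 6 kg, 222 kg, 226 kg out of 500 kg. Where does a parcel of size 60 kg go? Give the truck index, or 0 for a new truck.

Trucks with room: truck 3 (103 kg), truck 5 (222 kg), truck 6 (226 kg).
Tightest fit is truck 3 with 103 kg free.

3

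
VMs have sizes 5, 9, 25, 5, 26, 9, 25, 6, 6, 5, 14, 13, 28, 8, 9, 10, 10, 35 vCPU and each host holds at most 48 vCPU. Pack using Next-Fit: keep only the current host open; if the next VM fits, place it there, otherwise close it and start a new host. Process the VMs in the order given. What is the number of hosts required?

5 vCPU → host 1 (remaining 43 vCPU)
9 vCPU → host 1 (remaining 34 vCPU)
25 vCPU → host 1 (remaining 9 vCPU)
5 vCPU → host 1 (remaining 4 vCPU)
26 vCPU → host 2 (remaining 22 vCPU)
9 vCPU → host 2 (remaining 13 vCPU)
25 vCPU → host 3 (remaining 23 vCPU)
6 vCPU → host 3 (remaining 17 vCPU)
6 vCPU → host 3 (remaining 11 vCPU)
5 vCPU → host 3 (remaining 6 vCPU)
14 vCPU → host 4 (remaining 34 vCPU)
13 vCPU → host 4 (remaining 21 vCPU)
28 vCPU → host 5 (remaining 20 vCPU)
8 vCPU → host 5 (remaining 12 vCPU)
9 vCPU → host 5 (remaining 3 vCPU)
10 vCPU → host 6 (remaining 38 vCPU)
10 vCPU → host 6 (remaining 28 vCPU)
35 vCPU → host 7 (remaining 13 vCPU)

7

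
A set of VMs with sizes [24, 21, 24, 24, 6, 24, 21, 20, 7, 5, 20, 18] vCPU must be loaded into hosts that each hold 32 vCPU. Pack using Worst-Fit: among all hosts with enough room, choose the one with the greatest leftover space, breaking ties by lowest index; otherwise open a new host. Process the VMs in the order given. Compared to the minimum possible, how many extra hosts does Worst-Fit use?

0

Worst-Fit: [24] [21,6] [24] [24] [24] [21,5] [20,7] [20] [18] → 9 hosts.
9 VMs exceed 16 vCPU (half the capacity), and no two of those can share a host, so at least 9 hosts are needed.
So 9 is already optimal.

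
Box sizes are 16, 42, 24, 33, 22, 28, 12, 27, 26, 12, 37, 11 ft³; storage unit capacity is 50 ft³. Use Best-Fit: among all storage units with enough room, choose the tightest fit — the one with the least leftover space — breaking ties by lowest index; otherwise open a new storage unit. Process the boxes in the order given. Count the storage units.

storage unit 1: place 16 ft³, 34 ft³ left
storage unit 2: place 42 ft³, 8 ft³ left
storage unit 1: place 24 ft³, 10 ft³ left
storage unit 3: place 33 ft³, 17 ft³ left
storage unit 4: place 22 ft³, 28 ft³ left
storage unit 4: place 28 ft³, 0 ft³ left
storage unit 3: place 12 ft³, 5 ft³ left
storage unit 5: place 27 ft³, 23 ft³ left
storage unit 6: place 26 ft³, 24 ft³ left
storage unit 5: place 12 ft³, 11 ft³ left
storage unit 7: place 37 ft³, 13 ft³ left
storage unit 5: place 11 ft³, 0 ft³ left

7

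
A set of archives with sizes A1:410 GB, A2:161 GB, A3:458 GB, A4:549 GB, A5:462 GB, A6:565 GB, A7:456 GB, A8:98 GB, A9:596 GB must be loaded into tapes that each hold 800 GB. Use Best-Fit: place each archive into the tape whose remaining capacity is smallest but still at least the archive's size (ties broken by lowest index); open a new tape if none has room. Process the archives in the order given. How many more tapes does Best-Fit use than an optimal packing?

0

Best-Fit: [410,161,98] [458] [549] [462] [565] [456] [596] → 7 tapes.
7 archives exceed 400 GB (half the capacity), and no two of those can share a tape, so at least 7 tapes are needed.
So 7 is already optimal.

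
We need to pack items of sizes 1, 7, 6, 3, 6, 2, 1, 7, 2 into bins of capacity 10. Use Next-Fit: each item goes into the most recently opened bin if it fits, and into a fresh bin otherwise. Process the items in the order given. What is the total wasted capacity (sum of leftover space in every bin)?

5

Put 1 in bin 1; 9 remain.
Put 7 in bin 1; 2 remain.
Put 6 in bin 2; 4 remain.
Put 3 in bin 2; 1 remain.
Put 6 in bin 3; 4 remain.
Put 2 in bin 3; 2 remain.
Put 1 in bin 3; 1 remain.
Put 7 in bin 4; 3 remain.
Put 2 in bin 4; 1 remain.
4 bins × 10 = 40; used 35; unused 5.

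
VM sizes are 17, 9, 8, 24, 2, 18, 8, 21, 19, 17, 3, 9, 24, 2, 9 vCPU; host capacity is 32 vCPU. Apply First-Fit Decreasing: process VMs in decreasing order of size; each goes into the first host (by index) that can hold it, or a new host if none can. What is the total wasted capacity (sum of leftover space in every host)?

34

Sorted descending: 24, 24, 21, 19, 18, 17, 17, 9, 9, 9, 8, 8, 3, 2, 2.
24 vCPU → host 1 (remaining 8 vCPU)
24 vCPU → host 2 (remaining 8 vCPU)
21 vCPU → host 3 (remaining 11 vCPU)
19 vCPU → host 4 (remaining 13 vCPU)
18 vCPU → host 5 (remaining 14 vCPU)
17 vCPU → host 6 (remaining 15 vCPU)
17 vCPU → host 7 (remaining 15 vCPU)
9 vCPU → host 3 (remaining 2 vCPU)
9 vCPU → host 4 (remaining 4 vCPU)
9 vCPU → host 5 (remaining 5 vCPU)
8 vCPU → host 1 (remaining 0 vCPU)
8 vCPU → host 2 (remaining 0 vCPU)
3 vCPU → host 4 (remaining 1 vCPU)
2 vCPU → host 3 (remaining 0 vCPU)
2 vCPU → host 5 (remaining 3 vCPU)
7 hosts × 32 vCPU = 224 vCPU; used 190 vCPU; unused 34 vCPU.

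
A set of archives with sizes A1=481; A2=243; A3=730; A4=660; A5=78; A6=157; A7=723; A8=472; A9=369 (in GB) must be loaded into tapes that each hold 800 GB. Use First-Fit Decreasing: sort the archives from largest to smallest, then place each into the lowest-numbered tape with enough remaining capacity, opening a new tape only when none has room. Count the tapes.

Sorted descending: 730, 723, 660, 481, 472, 369, 243, 157, 78.
Put 730 GB in tape 1; 70 GB remain.
Put 723 GB in tape 2; 77 GB remain.
Put 660 GB in tape 3; 140 GB remain.
Put 481 GB in tape 4; 319 GB remain.
Put 472 GB in tape 5; 328 GB remain.
Put 369 GB in tape 6; 431 GB remain.
Put 243 GB in tape 4; 76 GB remain.
Put 157 GB in tape 5; 171 GB remain.
Put 78 GB in tape 3; 62 GB remain.

6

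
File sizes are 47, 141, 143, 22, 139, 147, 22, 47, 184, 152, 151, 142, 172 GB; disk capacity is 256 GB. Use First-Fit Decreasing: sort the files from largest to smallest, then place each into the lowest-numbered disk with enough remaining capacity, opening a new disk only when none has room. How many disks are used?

9

Sorted descending: 184, 172, 152, 151, 147, 143, 142, 141, 139, 47, 47, 22, 22.
disk 1: place 184 GB, 72 GB left
disk 2: place 172 GB, 84 GB left
disk 3: place 152 GB, 104 GB left
disk 4: place 151 GB, 105 GB left
disk 5: place 147 GB, 109 GB left
disk 6: place 143 GB, 113 GB left
disk 7: place 142 GB, 114 GB left
disk 8: place 141 GB, 115 GB left
disk 9: place 139 GB, 117 GB left
disk 1: place 47 GB, 25 GB left
disk 2: place 47 GB, 37 GB left
disk 1: place 22 GB, 3 GB left
disk 2: place 22 GB, 15 GB left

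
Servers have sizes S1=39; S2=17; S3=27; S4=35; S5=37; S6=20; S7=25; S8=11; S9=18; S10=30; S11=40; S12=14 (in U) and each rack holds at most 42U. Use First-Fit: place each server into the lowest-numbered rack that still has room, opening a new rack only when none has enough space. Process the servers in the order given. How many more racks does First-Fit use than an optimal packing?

First-Fit: [39] [17,20] [27,11] [35] [37] [25,14] [18] [30] [40] → 9 racks.
Total size 313U; any packing needs at least ⌈313/42⌉ = 8 racks.
An optimal packing achieves that bound: [40] [39] [37] [35] [30,11] [27,14] [25,17] [20,18] → 8 racks.
Excess: 9 − 8 = 1.

1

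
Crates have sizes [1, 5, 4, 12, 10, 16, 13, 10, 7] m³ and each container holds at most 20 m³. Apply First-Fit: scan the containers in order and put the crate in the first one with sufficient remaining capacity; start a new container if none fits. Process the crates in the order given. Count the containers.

5

1 m³ → container 1 (remaining 19 m³)
5 m³ → container 1 (remaining 14 m³)
4 m³ → container 1 (remaining 10 m³)
12 m³ → container 2 (remaining 8 m³)
10 m³ → container 1 (remaining 0 m³)
16 m³ → container 3 (remaining 4 m³)
13 m³ → container 4 (remaining 7 m³)
10 m³ → container 5 (remaining 10 m³)
7 m³ → container 2 (remaining 1 m³)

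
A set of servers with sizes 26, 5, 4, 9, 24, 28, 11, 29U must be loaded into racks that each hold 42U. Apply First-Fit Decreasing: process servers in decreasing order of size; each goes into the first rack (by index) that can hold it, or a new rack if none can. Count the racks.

Sorted descending: 29, 28, 26, 24, 11, 9, 5, 4.
29U → rack 1 (remaining 13U)
28U → rack 2 (remaining 14U)
26U → rack 3 (remaining 16U)
24U → rack 4 (remaining 18U)
11U → rack 1 (remaining 2U)
9U → rack 2 (remaining 5U)
5U → rack 2 (remaining 0U)
4U → rack 3 (remaining 12U)

4 racks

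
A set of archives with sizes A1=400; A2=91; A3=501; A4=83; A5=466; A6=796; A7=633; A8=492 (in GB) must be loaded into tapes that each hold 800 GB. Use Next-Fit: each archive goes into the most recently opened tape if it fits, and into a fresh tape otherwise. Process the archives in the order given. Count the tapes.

Put A1 (400 GB) in tape 1; 400 GB remain.
Put A2 (91 GB) in tape 1; 309 GB remain.
Put A3 (501 GB) in tape 2; 299 GB remain.
Put A4 (83 GB) in tape 2; 216 GB remain.
Put A5 (466 GB) in tape 3; 334 GB remain.
Put A6 (796 GB) in tape 4; 4 GB remain.
Put A7 (633 GB) in tape 5; 167 GB remain.
Put A8 (492 GB) in tape 6; 308 GB remain.
Final tapes: [400,91] [501,83] [466] [796] [633] [492].

6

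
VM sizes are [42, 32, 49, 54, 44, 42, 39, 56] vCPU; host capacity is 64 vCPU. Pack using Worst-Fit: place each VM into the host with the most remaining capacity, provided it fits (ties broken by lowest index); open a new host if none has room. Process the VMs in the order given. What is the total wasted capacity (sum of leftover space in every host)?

154

42 vCPU → host 1 (remaining 22 vCPU)
32 vCPU → host 2 (remaining 32 vCPU)
49 vCPU → host 3 (remaining 15 vCPU)
54 vCPU → host 4 (remaining 10 vCPU)
44 vCPU → host 5 (remaining 20 vCPU)
42 vCPU → host 6 (remaining 22 vCPU)
39 vCPU → host 7 (remaining 25 vCPU)
56 vCPU → host 8 (remaining 8 vCPU)
8 hosts × 64 vCPU = 512 vCPU; used 358 vCPU; unused 154 vCPU.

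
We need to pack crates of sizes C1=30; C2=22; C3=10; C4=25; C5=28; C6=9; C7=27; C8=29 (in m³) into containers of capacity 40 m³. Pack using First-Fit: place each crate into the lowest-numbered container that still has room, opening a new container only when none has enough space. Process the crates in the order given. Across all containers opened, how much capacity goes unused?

Put C1 (30 m³) in container 1; 10 m³ remain.
Put C2 (22 m³) in container 2; 18 m³ remain.
Put C3 (10 m³) in container 1; 0 m³ remain.
Put C4 (25 m³) in container 3; 15 m³ remain.
Put C5 (28 m³) in container 4; 12 m³ remain.
Put C6 (9 m³) in container 2; 9 m³ remain.
Put C7 (27 m³) in container 5; 13 m³ remain.
Put C8 (29 m³) in container 6; 11 m³ remain.
6 containers × 40 m³ = 240 m³; used 180 m³; unused 60 m³.

60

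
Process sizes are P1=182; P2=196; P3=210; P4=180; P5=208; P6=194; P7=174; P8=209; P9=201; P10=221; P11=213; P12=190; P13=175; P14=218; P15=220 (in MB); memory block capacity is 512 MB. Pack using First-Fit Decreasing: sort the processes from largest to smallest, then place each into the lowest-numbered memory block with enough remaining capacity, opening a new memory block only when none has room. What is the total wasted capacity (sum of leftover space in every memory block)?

1105

Sorted descending: 221, 220, 218, 213, 210, 209, 208, 201, 196, 194, 190, 182, 180, 175, 174.
221 MB → memory block 1 (remaining 291 MB)
220 MB → memory block 1 (remaining 71 MB)
218 MB → memory block 2 (remaining 294 MB)
213 MB → memory block 2 (remaining 81 MB)
210 MB → memory block 3 (remaining 302 MB)
209 MB → memory block 3 (remaining 93 MB)
208 MB → memory block 4 (remaining 304 MB)
201 MB → memory block 4 (remaining 103 MB)
196 MB → memory block 5 (remaining 316 MB)
194 MB → memory block 5 (remaining 122 MB)
190 MB → memory block 6 (remaining 322 MB)
182 MB → memory block 6 (remaining 140 MB)
180 MB → memory block 7 (remaining 332 MB)
175 MB → memory block 7 (remaining 157 MB)
174 MB → memory block 8 (remaining 338 MB)
8 memory blocks × 512 MB = 4096 MB; used 2991 MB; unused 1105 MB.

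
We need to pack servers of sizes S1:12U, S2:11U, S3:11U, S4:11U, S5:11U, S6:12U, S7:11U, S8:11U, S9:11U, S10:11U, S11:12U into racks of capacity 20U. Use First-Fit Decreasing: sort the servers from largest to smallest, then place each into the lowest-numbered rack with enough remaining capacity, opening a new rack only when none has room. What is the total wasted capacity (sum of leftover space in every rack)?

Sorted descending: 12, 12, 12, 11, 11, 11, 11, 11, 11, 11, 11.
Put 12U in rack 1; 8U remain.
Put 12U in rack 2; 8U remain.
Put 12U in rack 3; 8U remain.
Put 11U in rack 4; 9U remain.
Put 11U in rack 5; 9U remain.
Put 11U in rack 6; 9U remain.
Put 11U in rack 7; 9U remain.
Put 11U in rack 8; 9U remain.
Put 11U in rack 9; 9U remain.
Put 11U in rack 10; 9U remain.
Put 11U in rack 11; 9U remain.
11 racks × 20U = 220U; used 124U; unused 96U.

96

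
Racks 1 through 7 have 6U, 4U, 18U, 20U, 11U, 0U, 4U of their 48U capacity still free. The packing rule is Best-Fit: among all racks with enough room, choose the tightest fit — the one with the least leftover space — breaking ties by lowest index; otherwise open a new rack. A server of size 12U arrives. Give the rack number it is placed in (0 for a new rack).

Racks with room: rack 3 (18U), rack 4 (20U).
Tightest fit is rack 3 with 18U free.

3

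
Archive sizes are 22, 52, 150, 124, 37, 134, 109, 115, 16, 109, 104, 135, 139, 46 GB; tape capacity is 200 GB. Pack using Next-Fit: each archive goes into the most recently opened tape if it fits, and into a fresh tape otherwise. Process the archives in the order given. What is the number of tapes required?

Put 22 GB in tape 1; 178 GB remain.
Put 52 GB in tape 1; 126 GB remain.
Put 150 GB in tape 2; 50 GB remain.
Put 124 GB in tape 3; 76 GB remain.
Put 37 GB in tape 3; 39 GB remain.
Put 134 GB in tape 4; 66 GB remain.
Put 109 GB in tape 5; 91 GB remain.
Put 115 GB in tape 6; 85 GB remain.
Put 16 GB in tape 6; 69 GB remain.
Put 109 GB in tape 7; 91 GB remain.
Put 104 GB in tape 8; 96 GB remain.
Put 135 GB in tape 9; 65 GB remain.
Put 139 GB in tape 10; 61 GB remain.
Put 46 GB in tape 10; 15 GB remain.

10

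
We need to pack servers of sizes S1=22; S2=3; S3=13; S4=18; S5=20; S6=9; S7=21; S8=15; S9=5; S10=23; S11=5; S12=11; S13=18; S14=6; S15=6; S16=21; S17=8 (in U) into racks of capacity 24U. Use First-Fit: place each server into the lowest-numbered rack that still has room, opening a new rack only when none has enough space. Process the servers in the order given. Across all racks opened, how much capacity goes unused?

40

Put S1 (22U) in rack 1; 2U remain.
Put S2 (3U) in rack 2; 21U remain.
Put S3 (13U) in rack 2; 8U remain.
Put S4 (18U) in rack 3; 6U remain.
Put S5 (20U) in rack 4; 4U remain.
Put S6 (9U) in rack 5; 15U remain.
Put S7 (21U) in rack 6; 3U remain.
Put S8 (15U) in rack 5; 0U remain.
Put S9 (5U) in rack 2; 3U remain.
Put S10 (23U) in rack 7; 1U remain.
Put S11 (5U) in rack 3; 1U remain.
Put S12 (11U) in rack 8; 13U remain.
Put S13 (18U) in rack 9; 6U remain.
Put S14 (6U) in rack 8; 7U remain.
Put S15 (6U) in rack 8; 1U remain.
Put S16 (21U) in rack 10; 3U remain.
Put S17 (8U) in rack 11; 16U remain.
11 racks × 24U = 264U; used 224U; unused 40U.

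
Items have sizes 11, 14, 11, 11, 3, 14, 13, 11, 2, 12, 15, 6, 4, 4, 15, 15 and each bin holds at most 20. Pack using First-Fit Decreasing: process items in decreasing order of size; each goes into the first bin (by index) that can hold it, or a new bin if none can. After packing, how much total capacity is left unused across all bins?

59

Sorted descending: 15, 15, 15, 14, 14, 13, 12, 11, 11, 11, 11, 6, 4, 4, 3, 2.
bin 1: place 15, 5 left
bin 2: place 15, 5 left
bin 3: place 15, 5 left
bin 4: place 14, 6 left
bin 5: place 14, 6 left
bin 6: place 13, 7 left
bin 7: place 12, 8 left
bin 8: place 11, 9 left
bin 9: place 11, 9 left
bin 10: place 11, 9 left
bin 11: place 11, 9 left
bin 4: place 6, 0 left
bin 1: place 4, 1 left
bin 2: place 4, 1 left
bin 3: place 3, 2 left
bin 3: place 2, 0 left
11 bins × 20 = 220; used 161; unused 59.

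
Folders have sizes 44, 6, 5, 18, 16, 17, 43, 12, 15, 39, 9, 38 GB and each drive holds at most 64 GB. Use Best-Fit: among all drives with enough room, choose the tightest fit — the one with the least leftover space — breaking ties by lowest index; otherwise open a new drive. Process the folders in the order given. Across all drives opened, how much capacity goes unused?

Put 44 GB in drive 1; 20 GB remain.
Put 6 GB in drive 1; 14 GB remain.
Put 5 GB in drive 1; 9 GB remain.
Put 18 GB in drive 2; 46 GB remain.
Put 16 GB in drive 2; 30 GB remain.
Put 17 GB in drive 2; 13 GB remain.
Put 43 GB in drive 3; 21 GB remain.
Put 12 GB in drive 2; 1 GB remain.
Put 15 GB in drive 3; 6 GB remain.
Put 39 GB in drive 4; 25 GB remain.
Put 9 GB in drive 1; 0 GB remain.
Put 38 GB in drive 5; 26 GB remain.
5 drives × 64 GB = 320 GB; used 262 GB; unused 58 GB.

58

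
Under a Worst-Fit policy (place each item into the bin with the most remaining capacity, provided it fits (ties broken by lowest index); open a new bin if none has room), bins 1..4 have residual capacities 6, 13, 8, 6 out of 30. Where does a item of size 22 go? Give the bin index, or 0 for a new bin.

No bin has ≥ 22 free, so a new bin is opened.

0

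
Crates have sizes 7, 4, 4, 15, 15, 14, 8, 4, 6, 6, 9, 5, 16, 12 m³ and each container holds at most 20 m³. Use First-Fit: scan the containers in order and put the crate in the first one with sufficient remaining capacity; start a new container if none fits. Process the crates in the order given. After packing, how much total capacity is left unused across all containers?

35

container 1: place 7 m³, 13 m³ left
container 1: place 4 m³, 9 m³ left
container 1: place 4 m³, 5 m³ left
container 2: place 15 m³, 5 m³ left
container 3: place 15 m³, 5 m³ left
container 4: place 14 m³, 6 m³ left
container 5: place 8 m³, 12 m³ left
container 1: place 4 m³, 1 m³ left
container 4: place 6 m³, 0 m³ left
container 5: place 6 m³, 6 m³ left
container 6: place 9 m³, 11 m³ left
container 2: place 5 m³, 0 m³ left
container 7: place 16 m³, 4 m³ left
container 8: place 12 m³, 8 m³ left
8 containers × 20 m³ = 160 m³; used 125 m³; unused 35 m³.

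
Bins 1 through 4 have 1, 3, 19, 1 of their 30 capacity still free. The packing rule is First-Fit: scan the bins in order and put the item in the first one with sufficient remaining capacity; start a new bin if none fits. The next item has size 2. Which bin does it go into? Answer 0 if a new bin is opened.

Bins with room: bin 2 (3), bin 3 (19).
The first with room is bin 2.

2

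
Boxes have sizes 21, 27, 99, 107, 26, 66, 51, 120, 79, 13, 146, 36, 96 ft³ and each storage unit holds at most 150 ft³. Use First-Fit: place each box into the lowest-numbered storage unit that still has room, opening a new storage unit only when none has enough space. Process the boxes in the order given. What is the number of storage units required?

7

storage unit 1: place 21 ft³, 129 ft³ left
storage unit 1: place 27 ft³, 102 ft³ left
storage unit 1: place 99 ft³, 3 ft³ left
storage unit 2: place 107 ft³, 43 ft³ left
storage unit 2: place 26 ft³, 17 ft³ left
storage unit 3: place 66 ft³, 84 ft³ left
storage unit 3: place 51 ft³, 33 ft³ left
storage unit 4: place 120 ft³, 30 ft³ left
storage unit 5: place 79 ft³, 71 ft³ left
storage unit 2: place 13 ft³, 4 ft³ left
storage unit 6: place 146 ft³, 4 ft³ left
storage unit 5: place 36 ft³, 35 ft³ left
storage unit 7: place 96 ft³, 54 ft³ left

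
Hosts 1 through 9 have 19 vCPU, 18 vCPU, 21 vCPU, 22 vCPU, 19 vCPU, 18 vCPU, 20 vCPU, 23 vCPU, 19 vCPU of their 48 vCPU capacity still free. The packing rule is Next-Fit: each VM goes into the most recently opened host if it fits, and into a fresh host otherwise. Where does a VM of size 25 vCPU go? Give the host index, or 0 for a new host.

Next-Fit only looks at host 9, which has 19 vCPU free.
25 vCPU does not fit, so a new host is opened.

0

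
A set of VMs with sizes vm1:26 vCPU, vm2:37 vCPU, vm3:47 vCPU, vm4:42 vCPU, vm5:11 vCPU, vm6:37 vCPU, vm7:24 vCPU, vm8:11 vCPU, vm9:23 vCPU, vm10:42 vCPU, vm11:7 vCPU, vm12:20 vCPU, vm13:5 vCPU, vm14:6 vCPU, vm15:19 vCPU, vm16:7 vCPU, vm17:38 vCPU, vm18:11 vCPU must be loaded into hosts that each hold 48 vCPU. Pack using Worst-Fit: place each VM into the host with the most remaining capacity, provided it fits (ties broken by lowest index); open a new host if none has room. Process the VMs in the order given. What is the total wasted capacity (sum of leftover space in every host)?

vm1 (26 vCPU) → host 1 (remaining 22 vCPU)
vm2 (37 vCPU) → host 2 (remaining 11 vCPU)
vm3 (47 vCPU) → host 3 (remaining 1 vCPU)
vm4 (42 vCPU) → host 4 (remaining 6 vCPU)
vm5 (11 vCPU) → host 1 (remaining 11 vCPU)
vm6 (37 vCPU) → host 5 (remaining 11 vCPU)
vm7 (24 vCPU) → host 6 (remaining 24 vCPU)
vm8 (11 vCPU) → host 6 (remaining 13 vCPU)
vm9 (23 vCPU) → host 7 (remaining 25 vCPU)
vm10 (42 vCPU) → host 8 (remaining 6 vCPU)
vm11 (7 vCPU) → host 7 (remaining 18 vCPU)
vm12 (20 vCPU) → host 9 (remaining 28 vCPU)
vm13 (5 vCPU) → host 9 (remaining 23 vCPU)
vm14 (6 vCPU) → host 9 (remaining 17 vCPU)
vm15 (19 vCPU) → host 10 (remaining 29 vCPU)
vm16 (7 vCPU) → host 10 (remaining 22 vCPU)
vm17 (38 vCPU) → host 11 (remaining 10 vCPU)
vm18 (11 vCPU) → host 10 (remaining 11 vCPU)
11 hosts × 48 vCPU = 528 vCPU; used 413 vCPU; unused 115 vCPU.

115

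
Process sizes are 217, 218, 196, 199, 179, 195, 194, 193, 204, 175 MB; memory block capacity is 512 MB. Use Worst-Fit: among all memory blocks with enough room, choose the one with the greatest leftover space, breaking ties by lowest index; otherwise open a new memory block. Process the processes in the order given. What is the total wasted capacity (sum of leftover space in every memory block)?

memory block 1: place 217 MB, 295 MB left
memory block 1: place 218 MB, 77 MB left
memory block 2: place 196 MB, 316 MB left
memory block 2: place 199 MB, 117 MB left
memory block 3: place 179 MB, 333 MB left
memory block 3: place 195 MB, 138 MB left
memory block 4: place 194 MB, 318 MB left
memory block 4: place 193 MB, 125 MB left
memory block 5: place 204 MB, 308 MB left
memory block 5: place 175 MB, 133 MB left
5 memory blocks × 512 MB = 2560 MB; used 1970 MB; unused 590 MB.

590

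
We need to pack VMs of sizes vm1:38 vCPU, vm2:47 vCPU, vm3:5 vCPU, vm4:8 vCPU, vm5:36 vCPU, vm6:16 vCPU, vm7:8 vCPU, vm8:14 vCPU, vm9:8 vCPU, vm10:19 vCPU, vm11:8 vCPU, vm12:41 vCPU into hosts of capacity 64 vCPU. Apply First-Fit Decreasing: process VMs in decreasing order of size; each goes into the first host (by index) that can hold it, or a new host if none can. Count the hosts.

Sorted descending: 47, 41, 38, 36, 19, 16, 14, 8, 8, 8, 8, 5.
Put 47 vCPU in host 1; 17 vCPU remain.
Put 41 vCPU in host 2; 23 vCPU remain.
Put 38 vCPU in host 3; 26 vCPU remain.
Put 36 vCPU in host 4; 28 vCPU remain.
Put 19 vCPU in host 2; 4 vCPU remain.
Put 16 vCPU in host 1; 1 vCPU remain.
Put 14 vCPU in host 3; 12 vCPU remain.
Put 8 vCPU in host 3; 4 vCPU remain.
Put 8 vCPU in host 4; 20 vCPU remain.
Put 8 vCPU in host 4; 12 vCPU remain.
Put 8 vCPU in host 4; 4 vCPU remain.
Put 5 vCPU in host 5; 59 vCPU remain.

5 hosts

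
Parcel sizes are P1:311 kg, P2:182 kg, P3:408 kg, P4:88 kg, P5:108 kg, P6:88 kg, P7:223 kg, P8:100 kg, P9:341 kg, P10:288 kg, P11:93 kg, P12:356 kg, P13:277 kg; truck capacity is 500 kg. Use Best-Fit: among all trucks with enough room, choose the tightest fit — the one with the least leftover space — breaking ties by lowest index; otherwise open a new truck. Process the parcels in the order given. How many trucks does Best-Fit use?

7

truck 1: place P1 (311 kg), 189 kg left
truck 1: place P2 (182 kg), 7 kg left
truck 2: place P3 (408 kg), 92 kg left
truck 2: place P4 (88 kg), 4 kg left
truck 3: place P5 (108 kg), 392 kg left
truck 3: place P6 (88 kg), 304 kg left
truck 3: place P7 (223 kg), 81 kg left
truck 4: place P8 (100 kg), 400 kg left
truck 4: place P9 (341 kg), 59 kg left
truck 5: place P10 (288 kg), 212 kg left
truck 5: place P11 (93 kg), 119 kg left
truck 6: place P12 (356 kg), 144 kg left
truck 7: place P13 (277 kg), 223 kg left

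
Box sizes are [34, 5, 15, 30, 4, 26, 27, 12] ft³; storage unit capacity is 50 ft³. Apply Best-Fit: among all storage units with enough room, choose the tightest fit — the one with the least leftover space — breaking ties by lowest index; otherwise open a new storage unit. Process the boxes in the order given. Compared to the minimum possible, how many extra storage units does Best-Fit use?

0

Best-Fit: [34,5] [15,30,4] [26] [27,12] → 4 storage units.
Total size 153 ft³; any packing needs at least ⌈153/50⌉ = 4 storage units.
So 4 is already optimal.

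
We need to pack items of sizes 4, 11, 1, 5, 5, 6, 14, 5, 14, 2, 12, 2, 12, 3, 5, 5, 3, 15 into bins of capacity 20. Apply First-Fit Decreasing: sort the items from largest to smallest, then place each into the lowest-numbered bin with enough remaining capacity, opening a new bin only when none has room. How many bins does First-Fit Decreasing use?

Sorted descending: 15, 14, 14, 12, 12, 11, 6, 5, 5, 5, 5, 5, 4, 3, 3, 2, 2, 1.
bin 1: place 15, 5 left
bin 2: place 14, 6 left
bin 3: place 14, 6 left
bin 4: place 12, 8 left
bin 5: place 12, 8 left
bin 6: place 11, 9 left
bin 2: place 6, 0 left
bin 1: place 5, 0 left
bin 3: place 5, 1 left
bin 4: place 5, 3 left
bin 5: place 5, 3 left
bin 6: place 5, 4 left
bin 6: place 4, 0 left
bin 4: place 3, 0 left
bin 5: place 3, 0 left
bin 7: place 2, 18 left
bin 7: place 2, 16 left
bin 3: place 1, 0 left

7 bins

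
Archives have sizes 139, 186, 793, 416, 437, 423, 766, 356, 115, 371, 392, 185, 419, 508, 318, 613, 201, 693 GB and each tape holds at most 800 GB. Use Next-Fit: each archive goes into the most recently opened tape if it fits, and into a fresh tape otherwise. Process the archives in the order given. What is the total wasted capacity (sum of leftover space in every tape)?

tape 1: place 139 GB, 661 GB left
tape 1: place 186 GB, 475 GB left
tape 2: place 793 GB, 7 GB left
tape 3: place 416 GB, 384 GB left
tape 4: place 437 GB, 363 GB left
tape 5: place 423 GB, 377 GB left
tape 6: place 766 GB, 34 GB left
tape 7: place 356 GB, 444 GB left
tape 7: place 115 GB, 329 GB left
tape 8: place 371 GB, 429 GB left
tape 8: place 392 GB, 37 GB left
tape 9: place 185 GB, 615 GB left
tape 9: place 419 GB, 196 GB left
tape 10: place 508 GB, 292 GB left
tape 11: place 318 GB, 482 GB left
tape 12: place 613 GB, 187 GB left
tape 13: place 201 GB, 599 GB left
tape 14: place 693 GB, 107 GB left
14 tapes × 800 GB = 11200 GB; used 7331 GB; unused 3869 GB.

3869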